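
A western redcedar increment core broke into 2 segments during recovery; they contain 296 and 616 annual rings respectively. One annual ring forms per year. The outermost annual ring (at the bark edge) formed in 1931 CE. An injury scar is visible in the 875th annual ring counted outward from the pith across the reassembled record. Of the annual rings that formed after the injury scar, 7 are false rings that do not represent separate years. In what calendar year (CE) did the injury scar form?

1901 CE

Total annual rings = 296 + 616 = 912.
Between annual ring 875 and the bark edge there are 912 − 875 = 37 annual rings.
37 − 7 false = 30 true annual rings after the injury scar.
1931 − 30 = 1901 CE.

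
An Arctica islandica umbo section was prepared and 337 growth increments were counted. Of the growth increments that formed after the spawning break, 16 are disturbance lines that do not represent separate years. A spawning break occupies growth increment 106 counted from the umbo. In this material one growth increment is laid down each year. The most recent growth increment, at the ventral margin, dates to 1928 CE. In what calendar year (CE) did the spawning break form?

337 − 106 = 231 growth increments lie beyond the spawning break toward the ventral margin.
Removing the 16 false growth increments leaves 231 − 16 = 215 true growth increments beyond the spawning break.
The growth increment at the ventral margin is 1928 CE, so the spawning break dates to 1928 − 215 = 1713 CE.

1713 CE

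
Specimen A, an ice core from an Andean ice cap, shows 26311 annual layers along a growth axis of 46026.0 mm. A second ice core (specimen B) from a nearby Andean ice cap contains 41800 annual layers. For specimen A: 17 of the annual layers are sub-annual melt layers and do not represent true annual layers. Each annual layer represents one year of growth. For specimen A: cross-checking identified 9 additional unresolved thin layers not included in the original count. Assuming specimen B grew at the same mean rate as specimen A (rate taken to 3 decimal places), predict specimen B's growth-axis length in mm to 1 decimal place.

73150.0 mm

Specimen A: true annual layer count = 26311 − 17 + 9 = 26303.
A: Mean rate = 46026.0 mm / 26303 years ≈ 1.750 mm/yr.
Length of B = 1.750 × 41800 = 73150.0 mm.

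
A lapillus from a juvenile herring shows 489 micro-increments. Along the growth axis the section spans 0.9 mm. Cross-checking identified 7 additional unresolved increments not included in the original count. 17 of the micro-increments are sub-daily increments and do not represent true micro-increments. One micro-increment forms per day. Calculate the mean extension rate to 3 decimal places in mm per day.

0.002 mm per day

Correcting the raw count gives 489 − 17 + 7 = 479 true micro-increments.
0.9 mm over 479 days gives 0.9 / 479 ≈ 0.002 mm per day.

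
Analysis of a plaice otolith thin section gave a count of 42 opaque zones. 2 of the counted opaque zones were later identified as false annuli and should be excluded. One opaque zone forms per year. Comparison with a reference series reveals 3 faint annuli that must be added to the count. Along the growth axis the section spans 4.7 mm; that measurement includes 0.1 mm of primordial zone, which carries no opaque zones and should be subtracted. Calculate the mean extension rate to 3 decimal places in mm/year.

After corrections the count is 42 − 2 + 3 = 43 opaque zones.
Net length = 4.7 − 0.1 = 4.6 mm.
Extension rate ≈ 4.6 / 43 = 0.107 mm/year.

0.107 mm/year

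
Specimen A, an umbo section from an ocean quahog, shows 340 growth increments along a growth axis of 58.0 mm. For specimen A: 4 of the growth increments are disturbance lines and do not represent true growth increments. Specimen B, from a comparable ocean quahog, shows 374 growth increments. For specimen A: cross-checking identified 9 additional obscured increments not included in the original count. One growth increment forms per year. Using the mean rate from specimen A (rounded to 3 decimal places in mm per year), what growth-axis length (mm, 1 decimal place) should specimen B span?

Specimen A: after corrections the count is 340 − 4 + 9 = 345 growth increments.
A: 58.0 mm over 345 years gives 58.0 / 345 ≈ 0.168 mm per year.
B's length ≈ 0.168 × 374 = 62.8 mm.

62.8 mm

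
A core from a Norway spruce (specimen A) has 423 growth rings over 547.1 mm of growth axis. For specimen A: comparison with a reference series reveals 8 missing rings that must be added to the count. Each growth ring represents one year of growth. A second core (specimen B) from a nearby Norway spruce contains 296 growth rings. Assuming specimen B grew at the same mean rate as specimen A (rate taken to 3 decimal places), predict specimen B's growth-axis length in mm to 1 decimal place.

Specimen A: adjusted count: 423 + 8 = 431 growth rings.
A: Extension rate ≈ 547.1 / 431 = 1.269 mm per year.
B's length ≈ 1.269 × 296 = 375.6 mm.

375.6 mm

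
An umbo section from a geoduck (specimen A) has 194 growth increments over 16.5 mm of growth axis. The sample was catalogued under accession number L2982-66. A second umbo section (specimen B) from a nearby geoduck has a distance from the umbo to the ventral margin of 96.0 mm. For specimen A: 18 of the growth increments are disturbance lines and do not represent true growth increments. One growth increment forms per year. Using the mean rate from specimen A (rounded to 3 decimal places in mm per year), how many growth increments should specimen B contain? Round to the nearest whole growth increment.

1021 growth increments

Specimen A: correcting the raw count gives 194 − 18 = 176 true growth increments.
A: 16.5 mm over 176 years gives 16.5 / 176 ≈ 0.094 mm/yr.
Specimen B: 96.0 mm / 0.094 mm per year = 1021.28 years ≈ 1021 growth increments.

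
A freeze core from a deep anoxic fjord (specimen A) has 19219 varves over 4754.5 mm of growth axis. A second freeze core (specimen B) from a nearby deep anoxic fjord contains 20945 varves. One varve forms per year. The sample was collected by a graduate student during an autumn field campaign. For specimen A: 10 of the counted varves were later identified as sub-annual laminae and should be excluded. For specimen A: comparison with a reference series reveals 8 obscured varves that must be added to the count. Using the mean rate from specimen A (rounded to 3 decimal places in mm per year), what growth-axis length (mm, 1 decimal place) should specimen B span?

Specimen A: adjusted count: 19219 − 10 + 8 = 19217 varves.
A: Extension rate ≈ 4754.5 / 19217 = 0.247 mm/year.
For B, 0.247 mm/year × 20945 years = 5173.4 mm.

5173.4 mm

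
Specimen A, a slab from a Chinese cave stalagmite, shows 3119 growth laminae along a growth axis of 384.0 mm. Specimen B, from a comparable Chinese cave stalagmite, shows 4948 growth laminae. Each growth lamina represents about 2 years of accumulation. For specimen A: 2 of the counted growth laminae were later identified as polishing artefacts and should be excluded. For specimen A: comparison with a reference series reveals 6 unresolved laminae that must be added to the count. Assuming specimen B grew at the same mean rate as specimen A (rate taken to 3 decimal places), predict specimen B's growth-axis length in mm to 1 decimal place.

603.7 mm

Specimen A: correcting the raw count gives 3119 − 2 + 6 = 3123 true growth laminae.
Specimen A: multiplying by 2 years per growth lamina: 3123 × 2 = 6246 years.
A: Mean rate = 384.0 mm / 6246 years ≈ 0.061 mm/yr.
Specimen B: 4948 growth laminae at 2 years each span 4948 × 2 = 9896 years. For B, 0.061 mm/year × 9896 years = 603.7 mm.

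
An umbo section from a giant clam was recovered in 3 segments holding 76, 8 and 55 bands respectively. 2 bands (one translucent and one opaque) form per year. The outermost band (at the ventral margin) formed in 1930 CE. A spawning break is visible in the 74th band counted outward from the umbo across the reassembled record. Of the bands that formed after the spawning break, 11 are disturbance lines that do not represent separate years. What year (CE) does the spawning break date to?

1903 CE

Total bands = 76 + 8 + 55 = 139.
139 − 74 = 65 bands lie beyond the spawning break toward the ventral margin.
Removing the 11 false bands leaves 65 − 11 = 54 true bands beyond the spawning break.
With 2 bands per year, 54 / 2 = 27 years.
Counting back 27 years from 1930 CE places the spawning break in 1930 − 27 = 1903 CE.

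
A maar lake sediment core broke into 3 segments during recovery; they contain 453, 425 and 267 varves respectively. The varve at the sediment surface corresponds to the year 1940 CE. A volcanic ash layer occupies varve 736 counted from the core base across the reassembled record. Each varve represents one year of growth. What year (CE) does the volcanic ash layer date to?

1531 CE

Total varves = 453 + 425 + 267 = 1145.
Between varve 736 and the sediment surface there are 1145 − 736 = 409 varves.
The varve at the sediment surface is 1940 CE, so the volcanic ash layer dates to 1940 − 409 = 1531 CE.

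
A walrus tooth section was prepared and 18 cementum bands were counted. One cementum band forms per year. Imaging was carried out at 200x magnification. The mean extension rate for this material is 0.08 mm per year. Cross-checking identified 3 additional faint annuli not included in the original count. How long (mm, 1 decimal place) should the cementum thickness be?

True cementum band count = 18 + 3 = 21.
21 years at 0.08 mm/year gives 0.08 × 21 = 1.7 mm.

1.7 mm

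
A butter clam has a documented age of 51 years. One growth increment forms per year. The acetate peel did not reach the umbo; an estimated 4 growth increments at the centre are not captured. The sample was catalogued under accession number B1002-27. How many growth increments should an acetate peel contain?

47 growth increments

One growth increment per year gives 51 growth increments over 51 years.
Less the 4 uncaptured growth increments: 51 − 4 = 47.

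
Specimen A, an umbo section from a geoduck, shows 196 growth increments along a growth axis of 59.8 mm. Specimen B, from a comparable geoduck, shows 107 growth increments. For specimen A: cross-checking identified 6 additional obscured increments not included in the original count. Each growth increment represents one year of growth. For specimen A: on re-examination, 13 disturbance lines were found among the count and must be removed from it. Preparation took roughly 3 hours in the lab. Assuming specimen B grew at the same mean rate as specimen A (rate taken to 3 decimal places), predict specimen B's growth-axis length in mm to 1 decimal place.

33.8 mm

Specimen A: correcting the raw count gives 196 − 13 + 6 = 189 true growth increments.
A: Extension rate ≈ 59.8 / 189 = 0.316 mm/year.
B's length ≈ 0.316 × 107 = 33.8 mm.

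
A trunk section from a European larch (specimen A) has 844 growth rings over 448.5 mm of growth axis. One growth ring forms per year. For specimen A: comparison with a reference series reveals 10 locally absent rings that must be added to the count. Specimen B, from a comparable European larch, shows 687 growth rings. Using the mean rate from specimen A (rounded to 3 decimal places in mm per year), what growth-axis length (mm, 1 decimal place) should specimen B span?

360.7 mm

Specimen A: adjusted count: 844 + 10 = 854 growth rings.
A: 448.5 mm over 854 years gives 448.5 / 854 ≈ 0.525 mm/yr.
B's length ≈ 0.525 × 687 = 360.7 mm.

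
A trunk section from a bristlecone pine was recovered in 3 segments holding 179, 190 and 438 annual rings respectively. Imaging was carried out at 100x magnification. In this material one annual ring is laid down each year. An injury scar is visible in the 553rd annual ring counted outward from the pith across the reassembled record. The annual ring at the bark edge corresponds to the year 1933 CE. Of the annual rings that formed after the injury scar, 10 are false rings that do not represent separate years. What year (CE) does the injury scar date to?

1689 CE

Total annual rings = 179 + 190 + 438 = 807.
Between annual ring 553 and the bark edge there are 807 − 553 = 254 annual rings.
Excluding 10 false annual rings: 254 − 10 = 244.
Counting back 244 years from 1933 CE places the injury scar in 1933 − 244 = 1689 CE.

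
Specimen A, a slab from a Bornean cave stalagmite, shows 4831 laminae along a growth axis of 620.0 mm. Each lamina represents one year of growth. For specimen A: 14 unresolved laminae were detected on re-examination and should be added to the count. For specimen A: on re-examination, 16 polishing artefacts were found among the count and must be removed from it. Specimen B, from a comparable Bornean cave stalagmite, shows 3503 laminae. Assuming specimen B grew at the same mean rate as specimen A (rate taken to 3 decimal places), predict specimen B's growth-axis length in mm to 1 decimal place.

Specimen A: adjusted count: 4831 − 16 + 14 = 4829 laminae.
A: Mean rate = 620.0 mm / 4829 years ≈ 0.128 mm per year.
Length of B = 0.128 × 3503 = 448.4 mm.

448.4 mm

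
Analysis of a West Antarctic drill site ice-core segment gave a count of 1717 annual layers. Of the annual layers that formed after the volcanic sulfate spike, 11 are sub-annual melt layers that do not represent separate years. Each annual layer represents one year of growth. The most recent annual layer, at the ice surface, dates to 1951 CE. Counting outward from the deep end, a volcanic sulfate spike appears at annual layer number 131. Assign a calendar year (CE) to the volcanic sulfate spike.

376 CE

The volcanic sulfate spike sits at annual layer 131 from the deep end, so 1717 − 131 = 1586 annual layers formed after it.
Excluding 11 false annual layers: 1586 − 11 = 1575.
Counting back 1575 years from 1951 CE places the volcanic sulfate spike in 1951 − 1575 = 376 CE.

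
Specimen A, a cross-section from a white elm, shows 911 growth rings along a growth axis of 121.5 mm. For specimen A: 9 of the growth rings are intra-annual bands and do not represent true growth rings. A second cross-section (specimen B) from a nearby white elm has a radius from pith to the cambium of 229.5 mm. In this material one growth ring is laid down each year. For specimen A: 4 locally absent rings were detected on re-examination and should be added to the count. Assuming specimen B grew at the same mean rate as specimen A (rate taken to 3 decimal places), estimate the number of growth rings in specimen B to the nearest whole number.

Specimen A: after corrections the count is 911 − 9 + 4 = 906 growth rings.
A: Mean rate = 121.5 mm / 906 years ≈ 0.134 mm/year.
B spans 229.5 / 0.134 = 1712.69 years ≈ 1713 growth rings.

1713 growth rings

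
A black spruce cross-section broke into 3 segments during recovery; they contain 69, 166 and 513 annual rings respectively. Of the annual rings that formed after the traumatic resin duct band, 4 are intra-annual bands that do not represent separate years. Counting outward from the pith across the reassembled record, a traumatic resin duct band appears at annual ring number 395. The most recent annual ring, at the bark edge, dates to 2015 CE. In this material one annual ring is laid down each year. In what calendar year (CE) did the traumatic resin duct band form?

Total annual rings = 69 + 166 + 513 = 748.
Between annual ring 395 and the bark edge there are 748 − 395 = 353 annual rings.
Excluding 4 false annual rings: 353 − 4 = 349.
2015 − 349 = 1666 CE.

1666 CE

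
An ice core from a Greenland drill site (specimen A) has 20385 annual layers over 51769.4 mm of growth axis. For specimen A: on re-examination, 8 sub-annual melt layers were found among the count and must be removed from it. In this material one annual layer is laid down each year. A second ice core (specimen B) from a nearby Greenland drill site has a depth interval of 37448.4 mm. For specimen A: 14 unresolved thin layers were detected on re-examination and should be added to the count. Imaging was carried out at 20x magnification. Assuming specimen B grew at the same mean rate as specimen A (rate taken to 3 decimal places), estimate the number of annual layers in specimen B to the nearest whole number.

Specimen A: adjusted count: 20385 − 8 + 14 = 20391 annual layers.
A: Mean rate = 51769.4 mm / 20391 years ≈ 2.539 mm/yr.
For B, 37448.4 / 2.539 = 14749.27 years ≈ 14749 annual layers.

14749 annual layers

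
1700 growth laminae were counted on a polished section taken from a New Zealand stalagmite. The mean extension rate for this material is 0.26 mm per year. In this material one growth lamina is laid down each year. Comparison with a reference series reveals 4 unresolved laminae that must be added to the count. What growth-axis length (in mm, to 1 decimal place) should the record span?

True growth lamina count = 1700 + 4 = 1704.
Predicted length = 0.26 mm/year × 1704 years = 443.0 mm.

443.0 mm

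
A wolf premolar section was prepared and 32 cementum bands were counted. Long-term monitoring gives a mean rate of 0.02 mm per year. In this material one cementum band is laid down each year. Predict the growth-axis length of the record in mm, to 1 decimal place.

0.6 mm

32 years of growth are recorded.
32 years at 0.02 mm/year gives 0.02 × 32 = 0.6 mm.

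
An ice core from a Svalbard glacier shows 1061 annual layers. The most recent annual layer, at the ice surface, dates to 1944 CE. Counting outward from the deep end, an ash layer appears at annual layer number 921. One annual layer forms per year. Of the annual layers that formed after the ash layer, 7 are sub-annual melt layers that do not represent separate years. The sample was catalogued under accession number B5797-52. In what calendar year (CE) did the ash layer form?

The ash layer sits at annual layer 921 from the deep end, so 1061 − 921 = 140 annual layers formed after it.
140 − 7 false = 133 true annual layers after the ash layer.
The annual layer at the ice surface is 1944 CE, so the ash layer dates to 1944 − 133 = 1811 CE.

1811 CE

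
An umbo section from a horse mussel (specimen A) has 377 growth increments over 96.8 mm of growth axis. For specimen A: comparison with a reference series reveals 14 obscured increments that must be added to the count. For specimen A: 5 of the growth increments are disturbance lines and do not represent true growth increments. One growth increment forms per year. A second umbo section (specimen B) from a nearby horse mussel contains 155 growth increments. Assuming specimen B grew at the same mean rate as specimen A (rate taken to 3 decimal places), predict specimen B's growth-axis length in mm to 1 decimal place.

38.9 mm

Specimen A: correcting the raw count gives 377 − 5 + 14 = 386 true growth increments.
A: Extension rate ≈ 96.8 / 386 = 0.251 mm/year.
B's length ≈ 0.251 × 155 = 38.9 mm.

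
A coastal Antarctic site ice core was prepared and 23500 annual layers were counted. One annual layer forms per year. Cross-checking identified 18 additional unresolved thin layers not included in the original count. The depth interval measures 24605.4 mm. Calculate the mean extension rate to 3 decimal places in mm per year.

1.046 mm per year

Correcting the raw count gives 23500 + 18 = 23518 true annual layers.
Mean rate = 24605.4 mm / 23518 years ≈ 1.046 mm per year.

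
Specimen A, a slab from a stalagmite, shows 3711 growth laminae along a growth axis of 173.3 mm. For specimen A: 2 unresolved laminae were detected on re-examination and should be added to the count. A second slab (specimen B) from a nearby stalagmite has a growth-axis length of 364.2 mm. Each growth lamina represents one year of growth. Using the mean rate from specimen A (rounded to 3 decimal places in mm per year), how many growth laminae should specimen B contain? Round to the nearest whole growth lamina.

7749 growth laminae

Specimen A: true growth lamina count = 3711 + 2 = 3713.
A: Mean rate = 173.3 mm / 3713 years ≈ 0.047 mm/yr.
For B, 364.2 / 0.047 = 7748.94 years ≈ 7749 growth laminae.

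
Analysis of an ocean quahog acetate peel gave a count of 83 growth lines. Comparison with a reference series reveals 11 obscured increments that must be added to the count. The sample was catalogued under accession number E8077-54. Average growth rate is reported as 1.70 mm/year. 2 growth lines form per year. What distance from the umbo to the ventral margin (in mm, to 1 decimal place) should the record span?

79.9 mm

Adjusted count: 83 + 11 = 94 growth lines.
94 growth lines at 2 per year is 94 / 2 = 47 years.
47 years at 1.70 mm/year gives 1.70 × 47 = 79.9 mm.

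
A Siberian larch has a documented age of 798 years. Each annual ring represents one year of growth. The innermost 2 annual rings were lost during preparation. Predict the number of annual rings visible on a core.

796 annual rings

At one annual ring per year, 798 years correspond to 798 annual rings.
798 − 2 missed = 796 annual rings expected in the prepared section.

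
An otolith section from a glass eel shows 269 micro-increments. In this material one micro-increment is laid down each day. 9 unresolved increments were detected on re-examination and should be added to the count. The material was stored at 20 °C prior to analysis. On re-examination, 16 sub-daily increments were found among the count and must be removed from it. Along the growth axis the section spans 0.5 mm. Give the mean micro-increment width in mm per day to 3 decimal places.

0.002 mm per day

True micro-increment count = 269 − 16 + 9 = 262.
Mean rate = 0.5 mm / 262 days ≈ 0.002 mm per day.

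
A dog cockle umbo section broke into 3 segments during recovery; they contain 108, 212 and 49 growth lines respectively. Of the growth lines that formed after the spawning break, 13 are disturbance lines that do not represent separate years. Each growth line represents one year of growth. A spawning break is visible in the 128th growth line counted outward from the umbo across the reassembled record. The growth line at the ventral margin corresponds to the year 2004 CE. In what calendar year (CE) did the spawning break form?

1776 CE

Total growth lines = 108 + 212 + 49 = 369.
369 − 128 = 241 growth lines lie beyond the spawning break toward the ventral margin.
Excluding 13 false growth lines: 241 − 13 = 228.
The growth line at the ventral margin is 2004 CE, so the spawning break dates to 2004 − 228 = 1776 CE.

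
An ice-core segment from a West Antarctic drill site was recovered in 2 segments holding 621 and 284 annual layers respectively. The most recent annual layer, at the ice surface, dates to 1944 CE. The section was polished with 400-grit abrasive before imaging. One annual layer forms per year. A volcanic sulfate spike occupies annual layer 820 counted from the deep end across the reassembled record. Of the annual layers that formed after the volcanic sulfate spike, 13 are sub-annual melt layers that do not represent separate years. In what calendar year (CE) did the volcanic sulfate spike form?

1872 CE

Total annual layers = 621 + 284 = 905.
Between annual layer 820 and the ice surface there are 905 − 820 = 85 annual layers.
Removing the 13 false annual layers leaves 85 − 13 = 72 true annual layers beyond the volcanic sulfate spike.
Counting back 72 years from 1944 CE places the volcanic sulfate spike in 1944 − 72 = 1872 CE.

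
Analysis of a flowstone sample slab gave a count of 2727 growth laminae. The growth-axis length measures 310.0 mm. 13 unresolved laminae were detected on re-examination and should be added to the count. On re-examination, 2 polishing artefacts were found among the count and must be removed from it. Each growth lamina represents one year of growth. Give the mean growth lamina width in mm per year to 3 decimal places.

Correcting the raw count gives 2727 − 2 + 13 = 2738 true growth laminae.
Mean rate = 310.0 mm / 2738 years ≈ 0.113 mm per year.

0.113 mm per year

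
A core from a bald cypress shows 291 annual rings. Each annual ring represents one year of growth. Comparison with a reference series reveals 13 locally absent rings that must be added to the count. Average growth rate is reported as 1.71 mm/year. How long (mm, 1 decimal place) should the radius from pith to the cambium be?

After corrections the count is 291 + 13 = 304 annual rings.
304 years at 1.71 mm/year gives 1.71 × 304 = 519.8 mm.

519.8 mm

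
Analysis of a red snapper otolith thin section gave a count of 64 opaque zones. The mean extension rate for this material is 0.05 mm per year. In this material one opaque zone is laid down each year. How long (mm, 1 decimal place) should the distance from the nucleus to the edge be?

3.2 mm

The record spans 64 years at 0.05 mm per year.
64 years at 0.05 mm/year gives 0.05 × 64 = 3.2 mm.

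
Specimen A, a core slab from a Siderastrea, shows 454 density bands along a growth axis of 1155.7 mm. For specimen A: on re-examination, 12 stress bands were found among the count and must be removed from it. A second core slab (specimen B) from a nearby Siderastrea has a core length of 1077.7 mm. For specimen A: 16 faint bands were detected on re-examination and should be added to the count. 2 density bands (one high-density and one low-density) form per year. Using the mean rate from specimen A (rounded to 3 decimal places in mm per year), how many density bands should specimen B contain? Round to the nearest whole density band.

427 density bands

Specimen A: true density band count = 454 − 12 + 16 = 458.
Specimen A: dividing by 2 density bands per year: 458 / 2 = 229 years.
A: Extension rate ≈ 1155.7 / 229 = 5.047 mm/yr.
Specimen B: 1077.7 mm / 5.047 mm per year = 213.53 years; at 2 density bands per year that is 213.53 × 2 ≈ 427 density bands.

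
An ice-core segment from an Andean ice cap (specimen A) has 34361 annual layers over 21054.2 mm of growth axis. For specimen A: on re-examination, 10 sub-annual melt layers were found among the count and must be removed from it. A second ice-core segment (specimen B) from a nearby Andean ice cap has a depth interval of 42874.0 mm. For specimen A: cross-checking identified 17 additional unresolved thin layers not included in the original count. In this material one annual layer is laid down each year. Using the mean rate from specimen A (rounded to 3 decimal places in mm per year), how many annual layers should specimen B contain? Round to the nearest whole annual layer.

Specimen A: adjusted count: 34361 − 10 + 17 = 34368 annual layers.
A: 21054.2 mm over 34368 years gives 21054.2 / 34368 ≈ 0.613 mm/year.
For B, 42874.0 / 0.613 = 69941.27 years ≈ 69941 annual layers.

69941 annual layers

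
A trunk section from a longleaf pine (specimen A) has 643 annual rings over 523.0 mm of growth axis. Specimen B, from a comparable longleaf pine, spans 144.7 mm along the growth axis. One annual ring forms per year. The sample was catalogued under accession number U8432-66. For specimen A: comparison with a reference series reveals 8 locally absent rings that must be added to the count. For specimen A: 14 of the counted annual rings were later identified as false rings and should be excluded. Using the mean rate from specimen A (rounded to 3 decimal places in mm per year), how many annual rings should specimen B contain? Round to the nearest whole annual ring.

176 annual rings

Specimen A: adjusted count: 643 − 14 + 8 = 637 annual rings.
A: 523.0 mm over 637 years gives 523.0 / 637 ≈ 0.821 mm/yr.
Specimen B: 144.7 mm / 0.821 mm per year = 176.25 years ≈ 176 annual rings.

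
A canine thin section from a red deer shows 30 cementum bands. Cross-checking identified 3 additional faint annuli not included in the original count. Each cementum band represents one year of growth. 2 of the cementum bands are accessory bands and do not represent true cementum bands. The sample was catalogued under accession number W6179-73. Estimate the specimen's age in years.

True cementum band count = 30 − 2 + 3 = 31.
At one cementum band per year, that is 31 years.

31 years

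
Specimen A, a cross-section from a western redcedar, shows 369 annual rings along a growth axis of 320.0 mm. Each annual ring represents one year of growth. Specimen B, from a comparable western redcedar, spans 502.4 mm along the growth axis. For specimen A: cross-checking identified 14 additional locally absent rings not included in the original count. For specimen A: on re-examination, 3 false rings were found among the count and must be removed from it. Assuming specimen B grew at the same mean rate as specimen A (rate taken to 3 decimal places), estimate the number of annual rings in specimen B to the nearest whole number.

597 annual rings

Specimen A: after corrections the count is 369 − 3 + 14 = 380 annual rings.
A: Extension rate ≈ 320.0 / 380 = 0.842 mm/year.
Specimen B: 502.4 mm / 0.842 mm per year = 596.67 years ≈ 597 annual rings.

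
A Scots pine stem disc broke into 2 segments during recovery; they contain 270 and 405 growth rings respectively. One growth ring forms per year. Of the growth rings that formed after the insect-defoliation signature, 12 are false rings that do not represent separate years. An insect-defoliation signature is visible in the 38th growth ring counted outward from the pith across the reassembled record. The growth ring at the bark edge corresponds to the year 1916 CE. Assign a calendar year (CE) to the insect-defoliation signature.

1291 CE

Total growth rings = 270 + 405 = 675.
The insect-defoliation signature sits at growth ring 38 from the pith, so 675 − 38 = 637 growth rings formed after it.
Excluding 12 false growth rings: 637 − 12 = 625.
The growth ring at the bark edge is 1916 CE, so the insect-defoliation signature dates to 1916 − 625 = 1291 CE.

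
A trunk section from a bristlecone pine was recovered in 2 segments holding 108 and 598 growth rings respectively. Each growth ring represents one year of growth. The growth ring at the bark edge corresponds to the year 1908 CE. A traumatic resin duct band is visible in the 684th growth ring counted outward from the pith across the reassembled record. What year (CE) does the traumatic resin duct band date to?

Total growth rings = 108 + 598 = 706.
Between growth ring 684 and the bark edge there are 706 − 684 = 22 growth rings.
1908 − 22 = 1886 CE.

1886 CE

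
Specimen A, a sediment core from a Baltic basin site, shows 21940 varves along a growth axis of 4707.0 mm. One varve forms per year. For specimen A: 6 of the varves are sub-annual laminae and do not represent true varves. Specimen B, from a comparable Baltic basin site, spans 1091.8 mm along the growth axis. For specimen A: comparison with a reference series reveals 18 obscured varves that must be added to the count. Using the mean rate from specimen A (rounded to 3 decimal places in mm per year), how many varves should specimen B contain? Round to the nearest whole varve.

5102 varves

Specimen A: after corrections the count is 21940 − 6 + 18 = 21952 varves.
A: 4707.0 mm over 21952 years gives 4707.0 / 21952 ≈ 0.214 mm/yr.
For B, 1091.8 / 0.214 = 5101.87 years ≈ 5102 varves.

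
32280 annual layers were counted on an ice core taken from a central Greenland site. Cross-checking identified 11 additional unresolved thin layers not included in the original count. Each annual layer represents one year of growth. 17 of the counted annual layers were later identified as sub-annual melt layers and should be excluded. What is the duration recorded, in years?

After corrections the count is 32280 − 17 + 11 = 32274 annual layers.
At one annual layer per year, that is 32274 years.

32274 years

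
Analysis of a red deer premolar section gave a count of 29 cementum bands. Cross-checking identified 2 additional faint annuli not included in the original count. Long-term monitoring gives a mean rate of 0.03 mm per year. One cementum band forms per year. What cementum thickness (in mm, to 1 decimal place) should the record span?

Correcting the raw count gives 29 + 2 = 31 true cementum bands.
Length ≈ 0.03 × 31 = 0.9 mm.

0.9 mm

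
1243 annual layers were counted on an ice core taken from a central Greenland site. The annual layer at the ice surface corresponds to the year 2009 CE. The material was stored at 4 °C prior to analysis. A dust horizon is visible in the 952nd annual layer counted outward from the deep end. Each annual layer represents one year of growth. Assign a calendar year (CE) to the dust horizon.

1243 − 952 = 291 annual layers lie beyond the dust horizon toward the ice surface.
Counting back 291 years from 2009 CE places the dust horizon in 2009 − 291 = 1718 CE.

1718 CE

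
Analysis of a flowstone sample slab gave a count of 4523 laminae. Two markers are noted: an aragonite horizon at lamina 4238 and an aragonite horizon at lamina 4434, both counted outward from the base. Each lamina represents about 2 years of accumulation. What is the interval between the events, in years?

Separation: 4434 − 4238 = 196 laminae.
At 2 years per lamina, 196 × 2 = 392 years.

392 yr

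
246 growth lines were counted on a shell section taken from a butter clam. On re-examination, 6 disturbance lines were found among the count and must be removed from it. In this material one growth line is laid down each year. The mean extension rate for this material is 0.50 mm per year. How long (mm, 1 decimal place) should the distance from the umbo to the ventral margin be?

After corrections the count is 246 − 6 = 240 growth lines.
Length ≈ 0.50 × 240 = 120.0 mm.

120.0 mm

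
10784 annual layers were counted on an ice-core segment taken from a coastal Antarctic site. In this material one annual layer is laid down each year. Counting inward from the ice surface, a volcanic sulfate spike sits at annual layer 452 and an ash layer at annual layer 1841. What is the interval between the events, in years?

1389 years

Separation: 1841 − 452 = 1389 annual layers.
One annual layer per year makes the interval 1389 years.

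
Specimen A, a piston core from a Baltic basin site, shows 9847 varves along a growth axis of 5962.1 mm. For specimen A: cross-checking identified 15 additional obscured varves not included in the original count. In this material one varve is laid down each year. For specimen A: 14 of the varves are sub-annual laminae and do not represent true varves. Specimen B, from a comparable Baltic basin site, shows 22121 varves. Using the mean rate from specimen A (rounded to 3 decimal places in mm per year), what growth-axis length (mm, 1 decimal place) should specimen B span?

Specimen A: correcting the raw count gives 9847 − 14 + 15 = 9848 true varves.
A: Extension rate ≈ 5962.1 / 9848 = 0.605 mm/yr.
B's length ≈ 0.605 × 22121 = 13383.2 mm.

13383.2 mm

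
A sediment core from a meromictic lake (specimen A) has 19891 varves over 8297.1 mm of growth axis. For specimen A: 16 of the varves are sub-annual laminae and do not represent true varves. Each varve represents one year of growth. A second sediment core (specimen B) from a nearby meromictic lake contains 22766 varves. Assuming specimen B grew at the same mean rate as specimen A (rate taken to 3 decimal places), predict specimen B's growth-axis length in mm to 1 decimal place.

9493.4 mm

Specimen A: true varve count = 19891 − 16 = 19875.
A: 8297.1 mm over 19875 years gives 8297.1 / 19875 ≈ 0.417 mm per year.
For B, 0.417 mm/year × 22766 years = 9493.4 mm.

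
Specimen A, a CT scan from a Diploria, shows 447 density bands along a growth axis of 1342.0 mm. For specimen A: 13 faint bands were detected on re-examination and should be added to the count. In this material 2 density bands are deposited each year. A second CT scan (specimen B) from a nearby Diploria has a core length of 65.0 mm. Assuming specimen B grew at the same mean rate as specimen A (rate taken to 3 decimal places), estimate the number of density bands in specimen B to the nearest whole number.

22 density bands

Specimen A: correcting the raw count gives 447 + 13 = 460 true density bands.
Specimen A: with 2 density bands per year, 460 / 2 = 230 years.
A: Mean rate = 1342.0 mm / 230 years ≈ 5.835 mm/year.
Specimen B: 65.0 mm / 5.835 mm per year = 11.14 years; at 2 density bands per year that is 11.14 × 2 ≈ 22 density bands.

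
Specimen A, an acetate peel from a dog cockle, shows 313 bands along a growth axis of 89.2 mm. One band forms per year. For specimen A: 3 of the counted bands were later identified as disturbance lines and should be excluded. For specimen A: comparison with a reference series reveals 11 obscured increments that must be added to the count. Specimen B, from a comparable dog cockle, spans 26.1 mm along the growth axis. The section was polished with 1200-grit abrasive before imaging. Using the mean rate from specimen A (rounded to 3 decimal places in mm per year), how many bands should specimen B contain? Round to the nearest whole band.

94 bands

Specimen A: after corrections the count is 313 − 3 + 11 = 321 bands.
A: 89.2 mm over 321 years gives 89.2 / 321 ≈ 0.278 mm/year.
B spans 26.1 / 0.278 = 93.88 years ≈ 94 bands.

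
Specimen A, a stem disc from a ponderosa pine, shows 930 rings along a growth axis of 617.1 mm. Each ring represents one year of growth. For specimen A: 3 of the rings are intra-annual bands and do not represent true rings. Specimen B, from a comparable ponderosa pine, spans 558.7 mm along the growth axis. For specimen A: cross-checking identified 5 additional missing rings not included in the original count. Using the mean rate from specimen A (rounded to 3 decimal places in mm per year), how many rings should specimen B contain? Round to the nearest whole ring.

844 rings

Specimen A: adjusted count: 930 − 3 + 5 = 932 rings.
A: Mean rate = 617.1 mm / 932 years ≈ 0.662 mm/yr.
Specimen B: 558.7 mm / 0.662 mm per year = 843.96 years ≈ 844 rings.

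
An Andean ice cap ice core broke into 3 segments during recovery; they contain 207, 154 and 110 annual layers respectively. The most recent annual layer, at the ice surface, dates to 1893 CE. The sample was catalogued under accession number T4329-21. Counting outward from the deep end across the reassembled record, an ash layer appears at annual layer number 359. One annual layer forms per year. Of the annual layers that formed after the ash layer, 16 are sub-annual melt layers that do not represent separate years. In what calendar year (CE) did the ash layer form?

Total annual layers = 207 + 154 + 110 = 471.
The ash layer sits at annual layer 359 from the deep end, so 471 − 359 = 112 annual layers formed after it.
112 − 16 false = 96 true annual layers after the ash layer.
1893 − 96 = 1797 CE.

1797 CE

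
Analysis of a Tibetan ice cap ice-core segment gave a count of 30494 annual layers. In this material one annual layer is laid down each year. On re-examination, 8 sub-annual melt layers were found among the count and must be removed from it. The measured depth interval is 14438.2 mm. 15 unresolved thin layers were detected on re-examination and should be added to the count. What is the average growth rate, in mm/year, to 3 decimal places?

0.473 mm/year

Correcting the raw count gives 30494 − 8 + 15 = 30501 true annual layers.
Extension rate ≈ 14438.2 / 30501 = 0.473 mm/year.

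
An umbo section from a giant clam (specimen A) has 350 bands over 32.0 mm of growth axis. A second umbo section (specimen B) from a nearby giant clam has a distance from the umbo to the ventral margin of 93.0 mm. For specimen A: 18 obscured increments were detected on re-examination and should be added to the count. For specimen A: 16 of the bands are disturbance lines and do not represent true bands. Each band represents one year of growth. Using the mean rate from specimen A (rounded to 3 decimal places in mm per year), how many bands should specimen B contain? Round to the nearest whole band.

Specimen A: true band count = 350 − 16 + 18 = 352.
A: Mean rate = 32.0 mm / 352 years ≈ 0.091 mm/year.
B spans 93.0 / 0.091 = 1021.98 years ≈ 1022 bands.

1022 bands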